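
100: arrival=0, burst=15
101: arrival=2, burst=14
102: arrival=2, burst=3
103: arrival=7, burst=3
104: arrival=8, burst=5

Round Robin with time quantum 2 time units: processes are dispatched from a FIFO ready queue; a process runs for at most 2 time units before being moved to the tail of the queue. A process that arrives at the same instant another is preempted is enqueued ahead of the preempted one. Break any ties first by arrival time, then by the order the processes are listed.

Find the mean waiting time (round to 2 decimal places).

15.60

Gantt: | 100 0-2 | 101 2-4 | 102 4-6 | 100 6-8 | 101 8-10 | 102 10-11 | 103 11-13 | 104 13-15 | 100 15-17 | 101 17-19 | 103 19-20 | 104 20-22 | 100 22-24 | 101 24-26 | 104 26-27 | 100 27-29 | 101 29-31 | 100 31-33 | 101 33-35 | 100 35-37 | 101 37-39 | 100 39-40 |
Completion: 100=40  101=39  102=11  103=20  104=27
Waiting times: 100=25, 101=23, 102=6, 103=10, 104=14
Average waiting = (25+23+6+10+14) / 5 = 78/5 = 15.60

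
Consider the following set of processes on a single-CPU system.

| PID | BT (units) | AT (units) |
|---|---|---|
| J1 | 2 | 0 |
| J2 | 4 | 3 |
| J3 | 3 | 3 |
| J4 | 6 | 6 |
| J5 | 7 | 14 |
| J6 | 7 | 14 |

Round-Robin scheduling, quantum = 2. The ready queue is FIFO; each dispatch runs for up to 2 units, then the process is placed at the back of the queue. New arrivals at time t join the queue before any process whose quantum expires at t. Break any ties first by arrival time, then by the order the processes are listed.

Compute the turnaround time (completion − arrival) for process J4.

Gantt: | J1 0-2 | idle 2-3 | J2 3-5 | J3 5-7 | J2 7-9 | J4 9-11 | J3 11-12 | J4 12-14 | J5 14-16 | J6 16-18 | J4 18-20 | J5 20-22 | J6 22-24 | J5 24-26 | J6 26-28 | J5 28-29 | J6 29-30 |
Completion: J1=2  J2=9  J3=12  J4=20  J5=29  J6=30
Turnaround (C−A): J1=2  J2=6  J3=9  J4=14  J5=15  J6=16
Turnaround(J4) = completion − arrival = 20 − 6 = 14

14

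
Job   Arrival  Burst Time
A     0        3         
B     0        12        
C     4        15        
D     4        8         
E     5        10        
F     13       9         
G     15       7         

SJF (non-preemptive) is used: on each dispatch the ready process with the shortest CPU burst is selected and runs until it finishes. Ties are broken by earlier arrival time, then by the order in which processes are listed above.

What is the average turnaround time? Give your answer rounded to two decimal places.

25.86

Timeline: | A 0-3 | B 3-15 | G 15-22 | D 22-30 | F 30-39 | E 39-49 | C 49-64 |
Completion: A=3  B=15  C=64  D=30  E=49  F=39  G=22
Turnaround times: A=3, B=15, C=60, D=26, E=44, F=26, G=7
Average turnaround = (3+15+60+26+44+26+7) / 7 = 181/7 = 25.86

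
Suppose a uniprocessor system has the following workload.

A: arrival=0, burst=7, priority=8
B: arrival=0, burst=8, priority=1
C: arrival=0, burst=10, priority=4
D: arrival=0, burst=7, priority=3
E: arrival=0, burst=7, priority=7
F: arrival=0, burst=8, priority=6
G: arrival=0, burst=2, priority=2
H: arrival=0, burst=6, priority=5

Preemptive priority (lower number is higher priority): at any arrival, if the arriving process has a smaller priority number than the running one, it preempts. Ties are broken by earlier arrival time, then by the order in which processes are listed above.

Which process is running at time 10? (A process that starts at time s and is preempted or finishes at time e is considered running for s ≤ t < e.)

D

Schedule: | B 0-8 | G 8-10 | D 10-17 | C 17-27 | H 27-33 | F 33-41 | E 41-48 | A 48-55 |
Completion: A=55  B=8  C=27  D=17  E=48  F=41  G=10  H=33
Turnaround (C−A): A=55  B=8  C=27  D=17  E=48  F=41  G=10  H=33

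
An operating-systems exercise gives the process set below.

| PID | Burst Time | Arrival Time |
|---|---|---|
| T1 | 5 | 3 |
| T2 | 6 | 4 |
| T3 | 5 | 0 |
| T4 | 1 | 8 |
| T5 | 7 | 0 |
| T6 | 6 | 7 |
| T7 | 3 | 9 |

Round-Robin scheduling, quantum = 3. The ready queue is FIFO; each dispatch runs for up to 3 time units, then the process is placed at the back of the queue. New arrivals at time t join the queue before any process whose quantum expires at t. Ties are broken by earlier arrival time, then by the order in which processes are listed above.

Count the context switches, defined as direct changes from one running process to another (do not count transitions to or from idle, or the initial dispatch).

12

Gantt: | T3 0-3 | T5 3-6 | T1 6-9 | T3 9-11 | T2 11-14 | T5 14-17 | T6 17-20 | T4 20-21 | T7 21-24 | T1 24-26 | T2 26-29 | T5 29-30 | T6 30-33 |
Completion: T1=26  T2=29  T3=11  T4=21  T5=30  T6=33  T7=24
Turnaround (C−A): T1=23  T2=25  T3=11  T4=13  T5=30  T6=26  T7=15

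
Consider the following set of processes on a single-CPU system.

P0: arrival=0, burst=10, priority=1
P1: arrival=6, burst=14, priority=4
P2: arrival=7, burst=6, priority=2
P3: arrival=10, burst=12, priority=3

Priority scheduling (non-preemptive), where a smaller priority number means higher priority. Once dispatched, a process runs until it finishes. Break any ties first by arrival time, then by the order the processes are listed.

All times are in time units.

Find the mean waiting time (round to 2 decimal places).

7.75

Schedule: | P0 0-10 | P2 10-16 | P3 16-28 | P1 28-42 |
Completion: P0=10  P1=42  P2=16  P3=28
Waiting times: P0=0, P1=22, P2=3, P3=6
Average waiting = (0+22+3+6) / 4 = 31/4 = 7.75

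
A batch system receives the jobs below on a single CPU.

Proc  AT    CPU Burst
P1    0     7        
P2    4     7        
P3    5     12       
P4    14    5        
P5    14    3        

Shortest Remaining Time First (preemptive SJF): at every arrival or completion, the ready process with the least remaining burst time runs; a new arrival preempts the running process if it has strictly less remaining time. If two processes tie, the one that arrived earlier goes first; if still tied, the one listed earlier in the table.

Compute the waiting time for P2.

3

Gantt: | P1 0-7 | P2 7-14 | P5 14-17 | P4 17-22 | P3 22-34 |
Completion: P1=7  P2=14  P3=34  P4=22  P5=17
Turnaround (C−A): P1=7  P2=10  P3=29  P4=8  P5=3
Waiting(P2) = turnaround − burst = 10 − 7 = 3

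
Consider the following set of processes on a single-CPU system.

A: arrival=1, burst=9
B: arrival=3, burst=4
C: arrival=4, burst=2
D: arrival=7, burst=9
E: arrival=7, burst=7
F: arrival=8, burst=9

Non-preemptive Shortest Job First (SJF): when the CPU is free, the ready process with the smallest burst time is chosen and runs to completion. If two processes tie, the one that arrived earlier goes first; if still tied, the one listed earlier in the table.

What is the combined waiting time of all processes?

64

Timeline: | idle 0-1 | A 1-10 | C 10-12 | B 12-16 | E 16-23 | D 23-32 | F 32-41 |
Completion: A=10  B=16  C=12  D=32  E=23  F=41
Waiting = turnaround − burst: A=0, B=9, C=6, D=16, E=9, F=24
Total waiting = 0 + 9 + 6 + 16 + 9 + 24 = 64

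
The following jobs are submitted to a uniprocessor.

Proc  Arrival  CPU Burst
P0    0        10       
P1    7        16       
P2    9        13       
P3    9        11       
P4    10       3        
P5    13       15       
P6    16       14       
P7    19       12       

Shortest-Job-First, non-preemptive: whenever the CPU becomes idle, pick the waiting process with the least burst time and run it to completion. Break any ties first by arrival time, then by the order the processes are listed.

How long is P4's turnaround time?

3

Timeline: | P0 0-10 | P4 10-13 | P3 13-24 | P7 24-36 | P2 36-49 | P6 49-63 | P5 63-78 | P1 78-94 |
Completion: P0=10  P1=94  P2=49  P3=24  P4=13  P5=78  P6=63  P7=36
Turnaround (C−A): P0=10  P1=87  P2=40  P3=15  P4=3  P5=65  P6=47  P7=17
Turnaround(P4) = completion − arrival = 13 − 10 = 3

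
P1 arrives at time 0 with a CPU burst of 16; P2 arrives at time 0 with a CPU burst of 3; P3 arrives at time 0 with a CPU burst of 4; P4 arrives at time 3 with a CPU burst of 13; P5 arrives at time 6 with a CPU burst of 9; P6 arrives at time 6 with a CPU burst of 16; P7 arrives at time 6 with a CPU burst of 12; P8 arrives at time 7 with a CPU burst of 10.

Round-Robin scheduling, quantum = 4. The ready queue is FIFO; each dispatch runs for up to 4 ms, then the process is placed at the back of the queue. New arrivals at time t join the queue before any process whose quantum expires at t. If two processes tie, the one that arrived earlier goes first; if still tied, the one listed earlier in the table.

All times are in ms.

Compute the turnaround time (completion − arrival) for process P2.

7

Gantt: | P1 0-4 | P2 4-7 | P3 7-11 | P4 11-15 | P1 15-19 | P5 19-23 | P6 23-27 | P7 27-31 | P8 31-35 | P4 35-39 | P1 39-43 | P5 43-47 | P6 47-51 | P7 51-55 | P8 55-59 | P4 59-63 | P1 63-67 | P5 67-68 | P6 68-72 | P7 72-76 | P8 76-78 | P4 78-79 | P6 79-83 |
Completion: P1=67  P2=7  P3=11  P4=79  P5=68  P6=83  P7=76  P8=78
Turnaround(P2) = completion − arrival = 7 − 0 = 7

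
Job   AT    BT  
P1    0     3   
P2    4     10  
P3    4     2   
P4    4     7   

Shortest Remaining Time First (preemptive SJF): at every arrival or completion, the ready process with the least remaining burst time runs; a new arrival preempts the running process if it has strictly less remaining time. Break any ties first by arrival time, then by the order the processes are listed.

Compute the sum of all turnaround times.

33

Gantt: | P1 0-3 | idle 3-4 | P3 4-6 | P4 6-13 | P2 13-23 |
Completion: P1=3  P2=23  P3=6  P4=13
Turnaround (C−A): P1=3  P2=19  P3=2  P4=9
Turnaround = completion − arrival: P1=3, P2=19, P3=2, P4=9
Total turnaround = 3 + 19 + 2 + 9 = 33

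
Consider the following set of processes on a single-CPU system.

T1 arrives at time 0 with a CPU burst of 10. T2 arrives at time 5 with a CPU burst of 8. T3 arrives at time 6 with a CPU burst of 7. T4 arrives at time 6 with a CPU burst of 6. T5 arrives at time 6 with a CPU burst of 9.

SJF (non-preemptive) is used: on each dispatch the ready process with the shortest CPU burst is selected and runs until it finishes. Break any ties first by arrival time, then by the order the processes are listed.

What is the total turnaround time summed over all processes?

Timeline: | T1 0-10 | T4 10-16 | T3 16-23 | T2 23-31 | T5 31-40 |
Completion: T1=10  T2=31  T3=23  T4=16  T5=40
Turnaround (C−A): T1=10  T2=26  T3=17  T4=10  T5=34
Turnaround = completion − arrival: T1=10, T2=26, T3=17, T4=10, T5=34
Total turnaround = 10 + 26 + 17 + 10 + 34 = 97

97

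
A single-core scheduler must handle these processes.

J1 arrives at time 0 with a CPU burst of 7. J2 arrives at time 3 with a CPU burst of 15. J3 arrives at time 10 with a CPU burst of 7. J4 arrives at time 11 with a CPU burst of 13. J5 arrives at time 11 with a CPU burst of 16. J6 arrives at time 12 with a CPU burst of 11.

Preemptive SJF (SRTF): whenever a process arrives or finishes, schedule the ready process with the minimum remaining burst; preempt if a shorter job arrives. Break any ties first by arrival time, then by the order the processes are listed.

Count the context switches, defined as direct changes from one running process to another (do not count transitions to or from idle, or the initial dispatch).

6

Schedule: | J1 0-7 | J2 7-10 | J3 10-17 | J6 17-28 | J2 28-40 | J4 40-53 | J5 53-69 |
Completion: J1=7  J2=40  J3=17  J4=53  J5=69  J6=28
Turnaround (C−A): J1=7  J2=37  J3=7  J4=42  J5=58  J6=16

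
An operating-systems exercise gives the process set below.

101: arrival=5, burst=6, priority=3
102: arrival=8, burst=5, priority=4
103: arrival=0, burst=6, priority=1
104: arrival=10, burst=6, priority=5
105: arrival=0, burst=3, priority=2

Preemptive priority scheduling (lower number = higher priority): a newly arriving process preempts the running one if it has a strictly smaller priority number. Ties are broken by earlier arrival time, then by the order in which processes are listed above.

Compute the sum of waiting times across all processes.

Schedule: | 103 0-6 | 105 6-9 | 101 9-15 | 102 15-20 | 104 20-26 |
Completion: 101=15  102=20  103=6  104=26  105=9
Waiting = turnaround − burst: 101=4, 102=7, 103=0, 104=10, 105=6
Total waiting = 4 + 7 + 0 + 10 + 6 = 27

27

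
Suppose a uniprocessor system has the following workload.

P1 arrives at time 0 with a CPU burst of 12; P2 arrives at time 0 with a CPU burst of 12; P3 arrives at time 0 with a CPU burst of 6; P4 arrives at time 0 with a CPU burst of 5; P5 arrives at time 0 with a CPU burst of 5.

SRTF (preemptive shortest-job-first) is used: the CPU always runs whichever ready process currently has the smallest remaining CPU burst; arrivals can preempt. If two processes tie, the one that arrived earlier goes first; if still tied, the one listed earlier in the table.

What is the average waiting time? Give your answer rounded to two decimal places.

11.80

Gantt: | P4 0-5 | P5 5-10 | P3 10-16 | P1 16-28 | P2 28-40 |
Completion: P1=28  P2=40  P3=16  P4=5  P5=10
Waiting times: P1=16, P2=28, P3=10, P4=0, P5=5
Average waiting = (16+28+10+0+5) / 5 = 59/5 = 11.80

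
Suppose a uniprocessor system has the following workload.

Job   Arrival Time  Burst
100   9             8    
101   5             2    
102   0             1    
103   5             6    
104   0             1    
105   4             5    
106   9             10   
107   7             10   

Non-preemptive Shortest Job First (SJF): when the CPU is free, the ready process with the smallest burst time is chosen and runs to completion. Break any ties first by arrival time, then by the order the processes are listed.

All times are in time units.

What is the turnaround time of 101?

Gantt: | 102 0-1 | 104 1-2 | idle 2-4 | 105 4-9 | 101 9-11 | 103 11-17 | 100 17-25 | 107 25-35 | 106 35-45 |
Completion: 100=25  101=11  102=1  103=17  104=2  105=9  106=45  107=35
Turnaround (C−A): 100=16  101=6  102=1  103=12  104=2  105=5  106=36  107=28
Turnaround(101) = completion − arrival = 11 − 5 = 6

6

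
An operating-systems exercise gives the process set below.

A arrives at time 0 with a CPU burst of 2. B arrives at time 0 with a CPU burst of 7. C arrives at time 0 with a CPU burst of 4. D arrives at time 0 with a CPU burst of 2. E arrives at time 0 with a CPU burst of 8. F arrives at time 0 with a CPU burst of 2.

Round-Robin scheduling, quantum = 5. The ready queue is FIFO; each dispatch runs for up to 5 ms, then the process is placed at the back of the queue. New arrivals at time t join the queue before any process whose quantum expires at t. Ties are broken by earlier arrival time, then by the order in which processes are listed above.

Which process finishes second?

C

Gantt: | A 0-2 | B 2-7 | C 7-11 | D 11-13 | E 13-18 | F 18-20 | B 20-22 | E 22-25 |
Completion: A=2  B=22  C=11  D=13  E=25  F=20
Finish order: A → C → D → F → B → E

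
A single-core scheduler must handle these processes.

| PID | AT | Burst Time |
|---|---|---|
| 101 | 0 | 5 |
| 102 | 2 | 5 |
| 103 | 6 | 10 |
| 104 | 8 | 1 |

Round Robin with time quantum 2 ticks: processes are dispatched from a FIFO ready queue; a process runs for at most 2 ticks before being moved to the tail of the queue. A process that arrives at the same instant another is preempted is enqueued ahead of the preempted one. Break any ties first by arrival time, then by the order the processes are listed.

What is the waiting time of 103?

Schedule: | 101 0-2 | 102 2-4 | 101 4-6 | 102 6-8 | 103 8-10 | 101 10-11 | 104 11-12 | 102 12-13 | 103 13-21 |
Completion: 101=11  102=13  103=21  104=12
Turnaround (C−A): 101=11  102=11  103=15  104=4
Waiting(103) = turnaround − burst = 15 − 10 = 5

5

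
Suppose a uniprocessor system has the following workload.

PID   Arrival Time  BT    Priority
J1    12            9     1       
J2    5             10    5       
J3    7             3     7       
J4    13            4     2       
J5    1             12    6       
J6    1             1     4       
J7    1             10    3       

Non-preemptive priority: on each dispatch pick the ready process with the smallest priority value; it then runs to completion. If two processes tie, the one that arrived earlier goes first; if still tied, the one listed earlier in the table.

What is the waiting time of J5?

Gantt: | idle 0-1 | J7 1-11 | J6 11-12 | J1 12-21 | J4 21-25 | J2 25-35 | J5 35-47 | J3 47-50 |
Completion: J1=21  J2=35  J3=50  J4=25  J5=47  J6=12  J7=11
Turnaround (C−A): J1=9  J2=30  J3=43  J4=12  J5=46  J6=11  J7=10
Waiting(J5) = turnaround − burst = 46 − 12 = 34

34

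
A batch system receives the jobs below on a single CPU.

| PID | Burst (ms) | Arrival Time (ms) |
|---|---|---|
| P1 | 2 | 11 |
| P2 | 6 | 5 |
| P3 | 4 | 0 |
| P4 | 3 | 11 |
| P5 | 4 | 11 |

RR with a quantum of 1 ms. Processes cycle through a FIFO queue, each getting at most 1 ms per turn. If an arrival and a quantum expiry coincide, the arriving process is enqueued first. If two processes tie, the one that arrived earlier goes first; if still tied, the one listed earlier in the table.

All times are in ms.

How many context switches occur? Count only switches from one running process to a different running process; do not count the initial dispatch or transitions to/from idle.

Gantt: | P3 0-4 | idle 4-5 | P2 5-11 | P1 11-12 | P4 12-13 | P5 13-14 | P1 14-15 | P4 15-16 | P5 16-17 | P4 17-18 | P5 18-20 |
Completion: P1=15  P2=11  P3=4  P4=18  P5=20
Turnaround (C−A): P1=4  P2=6  P3=4  P4=7  P5=9

8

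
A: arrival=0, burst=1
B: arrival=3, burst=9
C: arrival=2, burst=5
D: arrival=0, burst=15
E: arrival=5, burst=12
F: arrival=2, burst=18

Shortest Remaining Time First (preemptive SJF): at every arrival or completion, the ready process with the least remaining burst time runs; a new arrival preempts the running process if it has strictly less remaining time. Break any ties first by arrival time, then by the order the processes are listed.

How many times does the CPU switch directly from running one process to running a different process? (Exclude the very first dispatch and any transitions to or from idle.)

Gantt: | A 0-1 | D 1-2 | C 2-7 | B 7-16 | E 16-28 | D 28-42 | F 42-60 |
Completion: A=1  B=16  C=7  D=42  E=28  F=60

6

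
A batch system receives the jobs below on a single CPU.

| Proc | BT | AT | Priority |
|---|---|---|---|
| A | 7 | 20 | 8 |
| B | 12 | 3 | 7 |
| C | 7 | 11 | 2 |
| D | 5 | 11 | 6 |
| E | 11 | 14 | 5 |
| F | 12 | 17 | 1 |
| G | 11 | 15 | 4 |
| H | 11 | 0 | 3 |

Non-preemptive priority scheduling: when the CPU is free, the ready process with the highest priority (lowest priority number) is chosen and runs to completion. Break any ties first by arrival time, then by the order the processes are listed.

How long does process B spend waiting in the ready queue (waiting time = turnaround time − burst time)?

Schedule: | H 0-11 | C 11-18 | F 18-30 | G 30-41 | E 41-52 | D 52-57 | B 57-69 | A 69-76 |
Completion: A=76  B=69  C=18  D=57  E=52  F=30  G=41  H=11
Waiting(B) = turnaround − burst = 66 − 12 = 54

54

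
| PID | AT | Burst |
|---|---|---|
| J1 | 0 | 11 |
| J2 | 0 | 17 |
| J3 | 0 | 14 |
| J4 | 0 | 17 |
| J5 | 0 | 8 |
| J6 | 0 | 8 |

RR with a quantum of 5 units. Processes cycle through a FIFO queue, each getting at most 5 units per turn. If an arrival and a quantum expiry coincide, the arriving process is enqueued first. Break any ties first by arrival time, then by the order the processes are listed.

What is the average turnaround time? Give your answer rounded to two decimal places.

Gantt: | J1 0-5 | J2 5-10 | J3 10-15 | J4 15-20 | J5 20-25 | J6 25-30 | J1 30-35 | J2 35-40 | J3 40-45 | J4 45-50 | J5 50-53 | J6 53-56 | J1 56-57 | J2 57-62 | J3 62-66 | J4 66-71 | J2 71-73 | J4 73-75 |
Completion: J1=57  J2=73  J3=66  J4=75  J5=53  J6=56
Turnaround (C−A): J1=57  J2=73  J3=66  J4=75  J5=53  J6=56
Turnaround times: J1=57, J2=73, J3=66, J4=75, J5=53, J6=56
Average turnaround = (57+73+66+75+53+56) / 6 = 380/6 = 63.33

63.33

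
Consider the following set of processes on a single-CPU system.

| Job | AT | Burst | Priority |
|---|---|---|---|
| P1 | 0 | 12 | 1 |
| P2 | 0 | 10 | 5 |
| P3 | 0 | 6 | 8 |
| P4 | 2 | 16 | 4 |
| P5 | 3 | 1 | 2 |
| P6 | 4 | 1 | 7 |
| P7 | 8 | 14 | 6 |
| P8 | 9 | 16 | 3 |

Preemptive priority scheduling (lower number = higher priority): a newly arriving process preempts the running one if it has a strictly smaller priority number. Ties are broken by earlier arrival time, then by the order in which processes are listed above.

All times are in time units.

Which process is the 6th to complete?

Timeline: | P1 0-12 | P5 12-13 | P8 13-29 | P4 29-45 | P2 45-55 | P7 55-69 | P6 69-70 | P3 70-76 |
Completion: P1=12  P2=55  P3=76  P4=45  P5=13  P6=70  P7=69  P8=29
Turnaround (C−A): P1=12  P2=55  P3=76  P4=43  P5=10  P6=66  P7=61  P8=20
Finish order: P1 → P5 → P8 → P4 → P2 → P7 → P6 → P3

P7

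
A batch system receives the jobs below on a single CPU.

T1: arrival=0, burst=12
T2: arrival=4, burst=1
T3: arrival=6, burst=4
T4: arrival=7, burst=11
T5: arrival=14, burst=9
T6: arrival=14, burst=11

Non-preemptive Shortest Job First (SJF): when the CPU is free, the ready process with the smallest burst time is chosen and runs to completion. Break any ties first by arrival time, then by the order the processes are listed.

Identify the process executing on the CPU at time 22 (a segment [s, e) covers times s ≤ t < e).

Gantt: | T1 0-12 | T2 12-13 | T3 13-17 | T5 17-26 | T4 26-37 | T6 37-48 |
Completion: T1=12  T2=13  T3=17  T4=37  T5=26  T6=48
Turnaround (C−A): T1=12  T2=9  T3=11  T4=30  T5=12  T6=34

T5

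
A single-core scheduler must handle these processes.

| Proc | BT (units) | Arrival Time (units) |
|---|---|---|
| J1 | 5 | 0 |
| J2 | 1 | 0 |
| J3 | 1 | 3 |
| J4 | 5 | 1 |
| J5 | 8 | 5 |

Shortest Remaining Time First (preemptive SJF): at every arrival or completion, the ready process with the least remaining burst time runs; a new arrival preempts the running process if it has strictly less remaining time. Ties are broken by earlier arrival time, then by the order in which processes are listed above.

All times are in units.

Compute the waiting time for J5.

Schedule: | J2 0-1 | J1 1-3 | J3 3-4 | J1 4-7 | J4 7-12 | J5 12-20 |
Completion: J1=7  J2=1  J3=4  J4=12  J5=20
Waiting(J5) = turnaround − burst = 15 − 8 = 7

7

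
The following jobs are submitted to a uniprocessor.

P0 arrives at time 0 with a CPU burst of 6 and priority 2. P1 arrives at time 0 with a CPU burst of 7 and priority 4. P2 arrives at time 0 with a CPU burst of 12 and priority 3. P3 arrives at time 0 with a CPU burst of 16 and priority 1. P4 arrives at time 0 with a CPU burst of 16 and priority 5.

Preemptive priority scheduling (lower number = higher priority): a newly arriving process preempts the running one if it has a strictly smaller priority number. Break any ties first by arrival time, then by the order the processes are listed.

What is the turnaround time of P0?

Timeline: | P3 0-16 | P0 16-22 | P2 22-34 | P1 34-41 | P4 41-57 |
Completion: P0=22  P1=41  P2=34  P3=16  P4=57
Turnaround(P0) = completion − arrival = 22 − 0 = 22

22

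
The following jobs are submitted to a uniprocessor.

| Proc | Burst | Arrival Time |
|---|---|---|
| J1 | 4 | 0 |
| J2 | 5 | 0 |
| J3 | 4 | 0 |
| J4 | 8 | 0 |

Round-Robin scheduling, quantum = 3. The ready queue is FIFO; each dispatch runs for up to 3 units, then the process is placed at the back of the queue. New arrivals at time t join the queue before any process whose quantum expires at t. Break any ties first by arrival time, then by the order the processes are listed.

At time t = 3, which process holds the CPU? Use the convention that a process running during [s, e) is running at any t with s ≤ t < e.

Gantt: | J1 0-3 | J2 3-6 | J3 6-9 | J4 9-12 | J1 12-13 | J2 13-15 | J3 15-16 | J4 16-21 |
Completion: J1=13  J2=15  J3=16  J4=21
Turnaround (C−A): J1=13  J2=15  J3=16  J4=21

J2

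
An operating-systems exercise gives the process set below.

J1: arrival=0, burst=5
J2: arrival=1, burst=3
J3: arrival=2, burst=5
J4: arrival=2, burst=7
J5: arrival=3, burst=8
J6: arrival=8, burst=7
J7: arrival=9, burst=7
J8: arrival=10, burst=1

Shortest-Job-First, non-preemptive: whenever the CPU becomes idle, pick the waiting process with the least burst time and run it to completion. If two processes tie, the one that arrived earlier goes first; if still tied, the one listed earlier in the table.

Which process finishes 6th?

J6

Schedule: | J1 0-5 | J2 5-8 | J3 8-13 | J8 13-14 | J4 14-21 | J6 21-28 | J7 28-35 | J5 35-43 |
Completion: J1=5  J2=8  J3=13  J4=21  J5=43  J6=28  J7=35  J8=14
Finish order: J1 → J2 → J3 → J8 → J4 → J6 → J7 → J5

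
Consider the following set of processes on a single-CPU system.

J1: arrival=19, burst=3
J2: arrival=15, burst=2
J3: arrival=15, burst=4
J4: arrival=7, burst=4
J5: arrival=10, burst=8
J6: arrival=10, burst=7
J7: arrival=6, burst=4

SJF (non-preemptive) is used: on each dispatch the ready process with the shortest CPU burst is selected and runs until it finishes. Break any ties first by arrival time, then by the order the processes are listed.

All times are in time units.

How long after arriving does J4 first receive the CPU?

3

Schedule: | idle 0-6 | J7 6-10 | J4 10-14 | J6 14-21 | J2 21-23 | J1 23-26 | J3 26-30 | J5 30-38 |
Completion: J1=26  J2=23  J3=30  J4=14  J5=38  J6=21  J7=10
Turnaround (C−A): J1=7  J2=8  J3=15  J4=7  J5=28  J6=11  J7=4
Response(J4) = first start − arrival = 10 − 7 = 3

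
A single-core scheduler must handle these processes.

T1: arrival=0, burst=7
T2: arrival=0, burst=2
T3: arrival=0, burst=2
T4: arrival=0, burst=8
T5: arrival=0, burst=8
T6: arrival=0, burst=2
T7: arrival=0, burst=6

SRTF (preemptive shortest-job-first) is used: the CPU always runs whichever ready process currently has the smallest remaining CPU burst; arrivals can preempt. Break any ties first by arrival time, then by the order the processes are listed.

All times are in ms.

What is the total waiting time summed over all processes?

Schedule: | T2 0-2 | T3 2-4 | T6 4-6 | T7 6-12 | T1 12-19 | T4 19-27 | T5 27-35 |
Completion: T1=19  T2=2  T3=4  T4=27  T5=35  T6=6  T7=12
Turnaround (C−A): T1=19  T2=2  T3=4  T4=27  T5=35  T6=6  T7=12
Waiting = turnaround − burst: T1=12, T2=0, T3=2, T4=19, T5=27, T6=4, T7=6
Total waiting = 12 + 0 + 2 + 19 + 27 + 4 + 6 = 70

70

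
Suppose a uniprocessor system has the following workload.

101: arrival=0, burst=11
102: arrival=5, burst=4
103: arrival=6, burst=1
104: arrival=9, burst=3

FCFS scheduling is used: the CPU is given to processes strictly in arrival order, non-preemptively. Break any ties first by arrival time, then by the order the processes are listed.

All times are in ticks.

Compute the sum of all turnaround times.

Schedule: | 101 0-11 | 102 11-15 | 103 15-16 | 104 16-19 |
Completion: 101=11  102=15  103=16  104=19
Turnaround (C−A): 101=11  102=10  103=10  104=10
Turnaround = completion − arrival: 101=11, 102=10, 103=10, 104=10
Total turnaround = 11 + 10 + 10 + 10 = 41

41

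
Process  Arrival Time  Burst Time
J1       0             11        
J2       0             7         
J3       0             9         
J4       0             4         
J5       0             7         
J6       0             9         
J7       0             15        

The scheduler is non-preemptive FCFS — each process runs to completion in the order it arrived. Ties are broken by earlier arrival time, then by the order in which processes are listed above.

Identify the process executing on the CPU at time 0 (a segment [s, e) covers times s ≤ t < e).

J1

Schedule: | J1 0-11 | J2 11-18 | J3 18-27 | J4 27-31 | J5 31-38 | J6 38-47 | J7 47-62 |
Completion: J1=11  J2=18  J3=27  J4=31  J5=38  J6=47  J7=62
Turnaround (C−A): J1=11  J2=18  J3=27  J4=31  J5=38  J6=47  J7=62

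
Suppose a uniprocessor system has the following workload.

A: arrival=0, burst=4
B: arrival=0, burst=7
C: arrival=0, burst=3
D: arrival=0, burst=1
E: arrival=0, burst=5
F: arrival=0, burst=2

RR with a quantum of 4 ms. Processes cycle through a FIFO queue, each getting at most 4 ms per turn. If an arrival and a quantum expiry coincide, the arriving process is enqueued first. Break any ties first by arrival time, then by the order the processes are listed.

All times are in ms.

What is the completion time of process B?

Schedule: | A 0-4 | B 4-8 | C 8-11 | D 11-12 | E 12-16 | F 16-18 | B 18-21 | E 21-22 |
Completion: A=4  B=21  C=11  D=12  E=22  F=18

21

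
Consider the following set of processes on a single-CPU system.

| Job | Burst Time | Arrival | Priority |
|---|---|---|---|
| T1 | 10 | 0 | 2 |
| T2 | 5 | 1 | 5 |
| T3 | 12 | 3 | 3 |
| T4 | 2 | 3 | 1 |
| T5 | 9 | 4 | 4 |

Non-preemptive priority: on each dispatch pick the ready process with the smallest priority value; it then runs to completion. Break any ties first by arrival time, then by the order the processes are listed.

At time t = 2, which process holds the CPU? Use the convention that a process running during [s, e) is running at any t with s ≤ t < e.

Schedule: | T1 0-10 | T4 10-12 | T3 12-24 | T5 24-33 | T2 33-38 |
Completion: T1=10  T2=38  T3=24  T4=12  T5=33
Turnaround (C−A): T1=10  T2=37  T3=21  T4=9  T5=29

T1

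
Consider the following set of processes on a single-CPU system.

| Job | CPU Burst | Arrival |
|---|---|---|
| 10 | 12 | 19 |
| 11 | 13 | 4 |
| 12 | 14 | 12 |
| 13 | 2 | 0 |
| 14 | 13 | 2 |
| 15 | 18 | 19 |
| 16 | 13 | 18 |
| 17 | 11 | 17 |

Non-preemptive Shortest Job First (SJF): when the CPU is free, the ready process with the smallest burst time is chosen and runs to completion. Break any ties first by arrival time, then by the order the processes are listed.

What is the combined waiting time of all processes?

186

Gantt: | 13 0-2 | 14 2-15 | 11 15-28 | 17 28-39 | 10 39-51 | 16 51-64 | 12 64-78 | 15 78-96 |
Completion: 10=51  11=28  12=78  13=2  14=15  15=96  16=64  17=39
Turnaround (C−A): 10=32  11=24  12=66  13=2  14=13  15=77  16=46  17=22
Waiting = turnaround − burst: 10=20, 11=11, 12=52, 13=0, 14=0, 15=59, 16=33, 17=11
Total waiting = 20 + 11 + 52 + 0 + 0 + 59 + 33 + 11 = 186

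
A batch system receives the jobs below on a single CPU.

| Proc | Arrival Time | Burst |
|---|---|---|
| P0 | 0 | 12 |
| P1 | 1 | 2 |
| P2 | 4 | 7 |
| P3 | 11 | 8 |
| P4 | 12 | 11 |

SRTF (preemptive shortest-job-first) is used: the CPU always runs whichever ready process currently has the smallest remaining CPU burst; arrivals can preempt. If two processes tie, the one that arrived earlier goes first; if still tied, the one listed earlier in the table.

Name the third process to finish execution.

Schedule: | P0 0-1 | P1 1-3 | P0 3-4 | P2 4-11 | P3 11-19 | P0 19-29 | P4 29-40 |
Completion: P0=29  P1=3  P2=11  P3=19  P4=40
Turnaround (C−A): P0=29  P1=2  P2=7  P3=8  P4=28
Finish order: P1 → P2 → P3 → P0 → P4

P3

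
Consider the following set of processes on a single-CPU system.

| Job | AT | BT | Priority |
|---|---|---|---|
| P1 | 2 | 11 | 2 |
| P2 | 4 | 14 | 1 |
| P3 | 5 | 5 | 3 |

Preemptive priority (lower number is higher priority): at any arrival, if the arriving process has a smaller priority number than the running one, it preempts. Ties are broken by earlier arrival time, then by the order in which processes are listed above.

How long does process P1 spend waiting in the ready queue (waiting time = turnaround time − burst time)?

14

Timeline: | idle 0-2 | P1 2-4 | P2 4-18 | P1 18-27 | P3 27-32 |
Completion: P1=27  P2=18  P3=32
Waiting(P1) = turnaround − burst = 25 − 11 = 14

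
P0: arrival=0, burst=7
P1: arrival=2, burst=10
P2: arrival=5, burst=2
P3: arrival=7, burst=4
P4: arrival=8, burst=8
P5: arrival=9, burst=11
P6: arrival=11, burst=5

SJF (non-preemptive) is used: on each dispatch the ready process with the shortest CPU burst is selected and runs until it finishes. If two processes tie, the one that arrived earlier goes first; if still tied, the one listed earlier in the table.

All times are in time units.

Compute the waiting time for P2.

2

Gantt: | P0 0-7 | P2 7-9 | P3 9-13 | P6 13-18 | P4 18-26 | P1 26-36 | P5 36-47 |
Completion: P0=7  P1=36  P2=9  P3=13  P4=26  P5=47  P6=18
Waiting(P2) = turnaround − burst = 4 − 2 = 2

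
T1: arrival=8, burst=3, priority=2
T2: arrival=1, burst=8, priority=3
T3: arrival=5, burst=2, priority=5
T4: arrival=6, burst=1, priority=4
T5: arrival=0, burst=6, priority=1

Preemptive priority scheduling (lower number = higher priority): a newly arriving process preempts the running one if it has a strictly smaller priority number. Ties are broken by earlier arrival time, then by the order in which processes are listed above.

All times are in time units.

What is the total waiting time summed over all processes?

Schedule: | T5 0-6 | T2 6-8 | T1 8-11 | T2 11-17 | T4 17-18 | T3 18-20 |
Completion: T1=11  T2=17  T3=20  T4=18  T5=6
Waiting = turnaround − burst: T1=0, T2=8, T3=13, T4=11, T5=0
Total waiting = 0 + 8 + 13 + 11 + 0 = 32

32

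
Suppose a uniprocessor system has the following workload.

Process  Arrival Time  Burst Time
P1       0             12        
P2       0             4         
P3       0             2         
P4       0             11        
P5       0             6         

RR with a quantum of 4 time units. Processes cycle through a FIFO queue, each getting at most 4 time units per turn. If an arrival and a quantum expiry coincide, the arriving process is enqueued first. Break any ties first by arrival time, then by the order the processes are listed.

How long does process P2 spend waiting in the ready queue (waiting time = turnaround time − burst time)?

4

Schedule: | P1 0-4 | P2 4-8 | P3 8-10 | P4 10-14 | P5 14-18 | P1 18-22 | P4 22-26 | P5 26-28 | P1 28-32 | P4 32-35 |
Completion: P1=32  P2=8  P3=10  P4=35  P5=28
Waiting(P2) = turnaround − burst = 8 − 4 = 4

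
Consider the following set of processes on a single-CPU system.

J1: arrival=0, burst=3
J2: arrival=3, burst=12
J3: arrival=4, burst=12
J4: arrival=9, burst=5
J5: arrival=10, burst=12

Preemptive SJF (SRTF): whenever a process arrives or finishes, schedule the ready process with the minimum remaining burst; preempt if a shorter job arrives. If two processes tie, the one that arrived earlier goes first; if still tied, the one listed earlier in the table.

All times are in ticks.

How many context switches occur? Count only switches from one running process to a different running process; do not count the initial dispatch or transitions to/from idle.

Schedule: | J1 0-3 | J2 3-9 | J4 9-14 | J2 14-20 | J3 20-32 | J5 32-44 |
Completion: J1=3  J2=20  J3=32  J4=14  J5=44
Turnaround (C−A): J1=3  J2=17  J3=28  J4=5  J5=34

5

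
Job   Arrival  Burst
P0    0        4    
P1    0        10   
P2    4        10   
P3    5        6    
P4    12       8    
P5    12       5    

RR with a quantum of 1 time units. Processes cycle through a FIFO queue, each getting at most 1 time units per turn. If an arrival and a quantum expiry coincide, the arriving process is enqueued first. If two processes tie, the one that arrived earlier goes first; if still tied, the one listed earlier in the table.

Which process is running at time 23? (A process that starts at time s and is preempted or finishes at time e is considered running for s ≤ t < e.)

P1

Schedule: | P0 0-1 | P1 1-2 | P0 2-3 | P1 3-4 | P0 4-5 | P2 5-6 | P1 6-7 | P3 7-8 | P0 8-9 | P2 9-10 | P1 10-11 | P3 11-12 | P2 12-13 | P1 13-14 | P4 14-15 | P5 15-16 | P3 16-17 | P2 17-18 | P1 18-19 | P4 19-20 | P5 20-21 | P3 21-22 | P2 22-23 | P1 23-24 | P4 24-25 | P5 25-26 | P3 26-27 | P2 27-28 | P1 28-29 | P4 29-30 | P5 30-31 | P3 31-32 | P2 32-33 | P1 33-34 | P4 34-35 | P5 35-36 | P2 36-37 | P1 37-38 | P4 38-39 | P2 39-40 | P4 40-41 | P2 41-42 | P4 42-43 |
Completion: P0=9  P1=38  P2=42  P3=32  P4=43  P5=36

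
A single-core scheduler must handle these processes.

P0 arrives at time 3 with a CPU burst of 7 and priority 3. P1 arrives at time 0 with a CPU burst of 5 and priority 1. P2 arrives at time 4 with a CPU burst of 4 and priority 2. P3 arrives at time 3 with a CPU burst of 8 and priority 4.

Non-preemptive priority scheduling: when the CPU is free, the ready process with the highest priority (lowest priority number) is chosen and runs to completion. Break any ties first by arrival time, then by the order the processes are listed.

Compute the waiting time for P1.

Gantt: | P1 0-5 | P2 5-9 | P0 9-16 | P3 16-24 |
Completion: P0=16  P1=5  P2=9  P3=24
Waiting(P1) = turnaround − burst = 5 − 5 = 0

0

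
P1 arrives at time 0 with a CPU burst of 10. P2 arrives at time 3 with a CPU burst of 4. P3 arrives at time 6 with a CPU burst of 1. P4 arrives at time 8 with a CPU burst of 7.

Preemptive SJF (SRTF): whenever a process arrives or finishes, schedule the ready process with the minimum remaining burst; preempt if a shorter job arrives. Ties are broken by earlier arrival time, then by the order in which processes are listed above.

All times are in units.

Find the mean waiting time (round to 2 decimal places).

Timeline: | P1 0-3 | P2 3-7 | P3 7-8 | P1 8-15 | P4 15-22 |
Completion: P1=15  P2=7  P3=8  P4=22
Waiting times: P1=5, P2=0, P3=1, P4=7
Average waiting = (5+0+1+7) / 4 = 13/4 = 3.25

3.25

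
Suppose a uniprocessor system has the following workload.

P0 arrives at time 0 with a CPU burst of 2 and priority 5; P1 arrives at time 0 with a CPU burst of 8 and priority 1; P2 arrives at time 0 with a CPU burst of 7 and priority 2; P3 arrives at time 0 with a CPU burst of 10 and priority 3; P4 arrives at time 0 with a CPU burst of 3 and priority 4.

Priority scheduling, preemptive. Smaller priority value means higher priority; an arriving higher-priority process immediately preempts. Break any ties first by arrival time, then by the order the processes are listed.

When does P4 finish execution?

Timeline: | P1 0-8 | P2 8-15 | P3 15-25 | P4 25-28 | P0 28-30 |
Completion: P0=30  P1=8  P2=15  P3=25  P4=28
Turnaround (C−A): P0=30  P1=8  P2=15  P3=25  P4=28

28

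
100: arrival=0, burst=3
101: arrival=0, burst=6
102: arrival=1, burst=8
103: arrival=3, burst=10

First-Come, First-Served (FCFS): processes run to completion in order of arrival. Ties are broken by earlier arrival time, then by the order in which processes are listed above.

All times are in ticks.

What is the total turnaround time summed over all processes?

52

Schedule: | 100 0-3 | 101 3-9 | 102 9-17 | 103 17-27 |
Completion: 100=3  101=9  102=17  103=27
Turnaround (C−A): 100=3  101=9  102=16  103=24
Turnaround = completion − arrival: 100=3, 101=9, 102=16, 103=24
Total turnaround = 3 + 9 + 16 + 24 = 52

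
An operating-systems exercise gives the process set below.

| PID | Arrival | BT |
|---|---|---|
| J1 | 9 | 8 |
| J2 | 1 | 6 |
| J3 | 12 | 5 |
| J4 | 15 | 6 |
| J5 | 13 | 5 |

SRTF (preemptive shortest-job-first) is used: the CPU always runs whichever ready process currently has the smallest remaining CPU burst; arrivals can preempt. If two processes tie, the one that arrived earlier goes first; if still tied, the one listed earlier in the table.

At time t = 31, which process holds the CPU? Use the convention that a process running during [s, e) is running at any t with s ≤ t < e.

J4

Timeline: | idle 0-1 | J2 1-7 | idle 7-9 | J1 9-17 | J3 17-22 | J5 22-27 | J4 27-33 |
Completion: J1=17  J2=7  J3=22  J4=33  J5=27
Turnaround (C−A): J1=8  J2=6  J3=10  J4=18  J5=14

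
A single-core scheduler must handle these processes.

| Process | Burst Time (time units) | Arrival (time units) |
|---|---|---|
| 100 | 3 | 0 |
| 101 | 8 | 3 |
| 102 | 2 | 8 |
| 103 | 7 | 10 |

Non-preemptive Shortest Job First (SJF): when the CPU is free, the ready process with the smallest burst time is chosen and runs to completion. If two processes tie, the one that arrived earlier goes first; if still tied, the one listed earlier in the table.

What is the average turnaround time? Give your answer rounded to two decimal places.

Timeline: | 100 0-3 | 101 3-11 | 102 11-13 | 103 13-20 |
Completion: 100=3  101=11  102=13  103=20
Turnaround (C−A): 100=3  101=8  102=5  103=10
Turnaround times: 100=3, 101=8, 102=5, 103=10
Average turnaround = (3+8+5+10) / 4 = 26/4 = 6.50

6.50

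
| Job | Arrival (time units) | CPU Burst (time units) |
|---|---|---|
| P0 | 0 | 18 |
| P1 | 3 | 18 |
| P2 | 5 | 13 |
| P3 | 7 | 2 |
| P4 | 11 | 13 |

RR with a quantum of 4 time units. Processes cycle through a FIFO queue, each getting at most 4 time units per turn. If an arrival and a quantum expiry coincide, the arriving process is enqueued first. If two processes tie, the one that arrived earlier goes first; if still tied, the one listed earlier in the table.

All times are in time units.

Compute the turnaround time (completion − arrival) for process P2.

56

Gantt: | P0 0-4 | P1 4-8 | P0 8-12 | P2 12-16 | P3 16-18 | P1 18-22 | P4 22-26 | P0 26-30 | P2 30-34 | P1 34-38 | P4 38-42 | P0 42-46 | P2 46-50 | P1 50-54 | P4 54-58 | P0 58-60 | P2 60-61 | P1 61-63 | P4 63-64 |
Completion: P0=60  P1=63  P2=61  P3=18  P4=64
Turnaround (C−A): P0=60  P1=60  P2=56  P3=11  P4=53
Turnaround(P2) = completion − arrival = 61 − 5 = 56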